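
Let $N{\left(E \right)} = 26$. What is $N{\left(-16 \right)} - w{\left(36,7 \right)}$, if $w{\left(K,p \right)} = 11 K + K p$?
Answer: $-622$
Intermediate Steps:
$N{\left(-16 \right)} - w{\left(36,7 \right)} = 26 - 36 \left(11 + 7\right) = 26 - 36 \cdot 18 = 26 - 648 = -622$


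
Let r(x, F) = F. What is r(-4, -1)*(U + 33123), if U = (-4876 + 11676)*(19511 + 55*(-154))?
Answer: -75111923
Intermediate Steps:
U = 75078800 (U = 6800*(19511 - 8470) = 6800*11041 = 75078800)
r(-4, -1)*(U + 33123) = -(75078800 + 33123) = -1*75111923 = -75111923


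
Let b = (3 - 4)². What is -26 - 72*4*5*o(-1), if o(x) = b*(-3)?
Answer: 4294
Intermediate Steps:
b = 1 (b = (-1)² = 1)
o(x) = -3 (o(x) = 1*(-3) = -3)
-26 - 72*4*5*o(-1) = -26 - 72*4*5*(-3) = -26 - 1440*(-3) = -26 - 72*(-60) = -26 + 4320 = 4294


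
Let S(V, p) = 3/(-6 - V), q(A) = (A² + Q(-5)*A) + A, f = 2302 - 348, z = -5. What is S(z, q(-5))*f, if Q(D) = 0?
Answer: -5862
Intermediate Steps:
f = 1954
q(A) = A + A² (q(A) = (A² + 0*A) + A = (A² + 0) + A = A² + A = A + A²)
S(z, q(-5))*f = -3/(6 - 5)*1954 = -3/1*1954 = -3*1*1954 = -3*1954 = -5862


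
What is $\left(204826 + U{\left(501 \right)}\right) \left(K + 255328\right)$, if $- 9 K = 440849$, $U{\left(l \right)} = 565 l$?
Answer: $\frac{906063839773}{9} \approx 1.0067 \cdot 10^{11}$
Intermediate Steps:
$K = - \frac{440849}{9}$ ($K = \left(- \frac{1}{9}\right) 440849 = - \frac{440849}{9} \approx -48983.0$)
$\left(204826 + U{\left(501 \right)}\right) \left(K + 255328\right) = \left(204826 + 565 \cdot 501\right) \left(- \frac{440849}{9} + 255328\right) = \left(204826 + 283065\right) \frac{1857103}{9} = 487891 \cdot \frac{1857103}{9} = \frac{906063839773}{9}$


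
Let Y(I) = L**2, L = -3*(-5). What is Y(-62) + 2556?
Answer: 2781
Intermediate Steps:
L = 15
Y(I) = 225 (Y(I) = 15**2 = 225)
Y(-62) + 2556 = 225 + 2556 = 2781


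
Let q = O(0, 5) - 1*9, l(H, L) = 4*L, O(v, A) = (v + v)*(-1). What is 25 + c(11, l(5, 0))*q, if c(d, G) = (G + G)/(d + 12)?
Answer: 25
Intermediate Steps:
O(v, A) = -2*v (O(v, A) = (2*v)*(-1) = -2*v)
q = -9 (q = -2*0 - 1*9 = 0 - 9 = -9)
c(d, G) = 2*G/(12 + d) (c(d, G) = (2*G)/(12 + d) = 2*G/(12 + d))
25 + c(11, l(5, 0))*q = 25 + (2*(4*0)/(12 + 11))*(-9) = 25 + (2*0/23)*(-9) = 25 + (2*0*(1/23))*(-9) = 25 + 0*(-9) = 25 + 0 = 25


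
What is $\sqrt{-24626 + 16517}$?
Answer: $3 i \sqrt{901} \approx 90.05 i$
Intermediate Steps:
$\sqrt{-24626 + 16517} = \sqrt{-8109} = 3 i \sqrt{901}$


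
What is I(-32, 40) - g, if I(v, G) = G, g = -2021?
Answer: 2061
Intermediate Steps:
I(-32, 40) - g = 40 - 1*(-2021) = 40 + 2021 = 2061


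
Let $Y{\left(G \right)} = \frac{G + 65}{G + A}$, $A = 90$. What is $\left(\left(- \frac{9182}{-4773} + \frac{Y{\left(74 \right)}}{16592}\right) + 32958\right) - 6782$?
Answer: $\frac{339992408849687}{12987753024} \approx 26178.0$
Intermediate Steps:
$Y{\left(G \right)} = \frac{65 + G}{90 + G}$ ($Y{\left(G \right)} = \frac{G + 65}{G + 90} = \frac{65 + G}{90 + G}$)
$\left(\left(- \frac{9182}{-4773} + \frac{Y{\left(74 \right)}}{16592}\right) + 32958\right) - 6782 = \left(\left(- \frac{9182}{-4773} + \frac{\frac{1}{90 + 74} \left(65 + 74\right)}{16592}\right) + 32958\right) - 6782 = \left(\left(\left(-9182\right) \left(- \frac{1}{4773}\right) + \frac{1}{164} \cdot 139 \cdot \frac{1}{16592}\right) + 32958\right) - 6782 = \left(\left(\frac{9182}{4773} + \frac{1}{164} \cdot 139 \cdot \frac{1}{16592}\right) + 32958\right) - 6782 = \left(\left(\frac{9182}{4773} + \frac{139}{164} \cdot \frac{1}{16592}\right) + 32958\right) - 6782 = \left(\left(\frac{9182}{4773} + \frac{139}{2721088}\right) + 32958\right) - 6782 = \left(\frac{24985693463}{12987753024} + 32958\right) - 6782 = \frac{428075349858455}{12987753024} - 6782 = \frac{339992408849687}{12987753024}$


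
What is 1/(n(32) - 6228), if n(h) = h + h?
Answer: -1/6164 ≈ -0.00016223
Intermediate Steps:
n(h) = 2*h
1/(n(32) - 6228) = 1/(2*32 - 6228) = 1/(64 - 6228) = 1/(-6164) = -1/6164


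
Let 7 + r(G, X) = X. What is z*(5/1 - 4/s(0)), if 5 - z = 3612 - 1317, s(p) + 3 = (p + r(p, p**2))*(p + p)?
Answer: -43510/3 ≈ -14503.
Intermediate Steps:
r(G, X) = -7 + X
s(p) = -3 + 2*p*(-7 + p + p**2) (s(p) = -3 + (p + (-7 + p**2))*(p + p) = -3 + (-7 + p + p**2)*(2*p) = -3 + 2*p*(-7 + p + p**2))
z = -2290 (z = 5 - (3612 - 1317) = 5 - 1*2295 = 5 - 2295 = -2290)
z*(5/1 - 4/s(0)) = -2290*(5/1 - 4/(-3 + 2*0**2 + 2*0*(-7 + 0**2))) = -2290*(5*1 - 4/(-3 + 2*0 + 2*0*(-7 + 0))) = -2290*(5 - 4/(-3 + 0 + 2*0*(-7))) = -2290*(5 - 4/(-3 + 0 + 0)) = -2290*(5 - 4/(-3)) = -2290*(5 - 4*(-1/3)) = -2290*(5 + 4/3) = -2290*19/3 = -43510/3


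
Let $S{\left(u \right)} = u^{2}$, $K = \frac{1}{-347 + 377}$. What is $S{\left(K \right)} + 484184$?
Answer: $\frac{435765601}{900} \approx 4.8418 \cdot 10^{5}$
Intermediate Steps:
$K = \frac{1}{30} \approx 0.033333$
$S{\left(K \right)} + 484184 = \left(\frac{1}{30}\right)^{2} + 484184 = \frac{1}{900} + 484184 = \frac{435765601}{900}$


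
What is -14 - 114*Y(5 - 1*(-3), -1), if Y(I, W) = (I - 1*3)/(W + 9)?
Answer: -341/4 ≈ -85.250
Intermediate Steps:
Y(I, W) = (-3 + I)/(9 + W) (Y(I, W) = (I - 3)/(9 + W) = (-3 + I)/(9 + W))
-14 - 114*Y(5 - 1*(-3), -1) = -14 - 114*(-3 + (5 - 1*(-3)))/(9 - 1) = -14 - 114*(-3 + (5 + 3))/8 = -14 - 57*(-3 + 8)/4 = -14 - 57*5/4 = -14 - 114*5/8 = -14 - 285/4 = -341/4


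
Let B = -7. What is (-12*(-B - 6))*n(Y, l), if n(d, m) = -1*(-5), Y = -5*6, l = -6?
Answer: -60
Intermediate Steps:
Y = -30
n(d, m) = 5
(-12*(-B - 6))*n(Y, l) = -12*(-1*(-7) - 6)*5 = -12*(7 - 6)*5 = -12*1*5 = -12*5 = -60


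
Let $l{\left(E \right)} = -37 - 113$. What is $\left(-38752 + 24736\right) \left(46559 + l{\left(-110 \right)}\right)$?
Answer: $-650468544$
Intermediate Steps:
$l{\left(E \right)} = -150$ ($l{\left(E \right)} = -37 - 113 = -150$)
$\left(-38752 + 24736\right) \left(46559 + l{\left(-110 \right)}\right) = \left(-38752 + 24736\right) \left(46559 - 150\right) = \left(-14016\right) 46409 = -650468544$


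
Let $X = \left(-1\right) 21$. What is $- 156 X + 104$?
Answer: $3380$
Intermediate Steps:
$X = -21$
$- 156 X + 104 = \left(-156\right) \left(-21\right) + 104 = 3276 + 104 = 3380$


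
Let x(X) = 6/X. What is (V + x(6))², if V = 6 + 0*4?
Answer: 49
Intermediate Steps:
V = 6 (V = 6 + 0 = 6)
(V + x(6))² = (6 + 6/6)² = (6 + 6*(⅙))² = (6 + 1)² = 7² = 49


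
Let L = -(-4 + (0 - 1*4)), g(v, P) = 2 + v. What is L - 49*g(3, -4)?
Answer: -237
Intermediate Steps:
L = 8 (L = -(-4 + (0 - 4)) = -(-4 - 4) = -1*(-8) = 8)
L - 49*g(3, -4) = 8 - 49*(2 + 3) = 8 - 49*5 = 8 - 245 = -237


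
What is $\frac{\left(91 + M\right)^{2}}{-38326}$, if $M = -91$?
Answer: $0$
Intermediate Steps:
$\frac{\left(91 + M\right)^{2}}{-38326} = \frac{\left(91 - 91\right)^{2}}{-38326} = 0^{2} \left(- \frac{1}{38326}\right) = 0 \left(- \frac{1}{38326}\right) = 0$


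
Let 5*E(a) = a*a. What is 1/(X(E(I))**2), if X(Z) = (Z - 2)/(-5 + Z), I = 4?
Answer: 9/4 ≈ 2.2500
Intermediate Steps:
E(a) = a**2/5 (E(a) = (a*a)/5 = a**2/5)
X(Z) = (-2 + Z)/(-5 + Z)
1/(X(E(I))**2) = 1/(((-2 + (1/5)*4**2)/(-5 + (1/5)*4**2))**2) = 1/(((-2 + (1/5)*16)/(-5 + (1/5)*16))**2) = 1/(((-2 + 16/5)/(-5 + 16/5))**2) = 1/(((6/5)/(-9/5))**2) = 1/((-5/9*6/5)**2) = 1/((-2/3)**2) = 1/(4/9) = 9/4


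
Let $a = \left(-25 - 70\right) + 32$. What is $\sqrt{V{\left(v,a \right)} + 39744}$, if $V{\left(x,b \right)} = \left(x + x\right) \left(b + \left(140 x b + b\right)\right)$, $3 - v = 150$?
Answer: $18 i \sqrt{1176253} \approx 19522.0 i$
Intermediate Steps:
$v = -147$ ($v = 3 - 150 = -147$)
$a = -63$ ($a = -95 + 32 = -63$)
$V{\left(x,b \right)} = 2 x \left(2 b + 140 b x\right)$ ($V{\left(x,b \right)} = 2 x \left(b + \left(140 b x + b\right)\right) = 2 x \left(b + \left(b + 140 b x\right)\right) = 2 x \left(2 b + 140 b x\right)$)
$\sqrt{V{\left(v,a \right)} + 39744} = \sqrt{4 \left(-63\right) \left(-147\right) \left(1 + 70 \left(-147\right)\right) + 39744} = \sqrt{4 \left(-63\right) \left(-147\right) \left(1 - 10290\right) + 39744} = \sqrt{4 \left(-63\right) \left(-147\right) \left(-10289\right) + 39744} = \sqrt{-381145716 + 39744} = \sqrt{-381105972} = 18 i \sqrt{1176253}$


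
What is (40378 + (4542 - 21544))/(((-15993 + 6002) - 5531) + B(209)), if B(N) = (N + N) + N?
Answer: -7792/4965 ≈ -1.5694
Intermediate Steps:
B(N) = 3*N (B(N) = 2*N + N = 3*N)
(40378 + (4542 - 21544))/(((-15993 + 6002) - 5531) + B(209)) = (40378 + (4542 - 21544))/(((-15993 + 6002) - 5531) + 3*209) = (40378 - 17002)/((-9991 - 5531) + 627) = 23376/(-15522 + 627) = 23376/(-14895) = 23376*(-1/14895) = -7792/4965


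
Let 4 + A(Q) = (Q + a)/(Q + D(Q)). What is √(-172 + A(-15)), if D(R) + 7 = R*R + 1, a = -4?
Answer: I*√1832073/102 ≈ 13.27*I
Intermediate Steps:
D(R) = -6 + R² (D(R) = -7 + (R*R + 1) = -7 + (R² + 1) = -7 + (1 + R²) = -6 + R²)
A(Q) = -4 + (-4 + Q)/(-6 + Q + Q²) (A(Q) = -4 + (Q - 4)/(Q + (-6 + Q²)) = -4 + (-4 + Q)/(-6 + Q + Q²))
√(-172 + A(-15)) = √(-172 + (20 - 4*(-15)² - 3*(-15))/(-6 - 15 + (-15)²)) = √(-172 + (20 - 4*225 + 45)/(-6 - 15 + 225)) = √(-172 + (20 - 900 + 45)/204) = √(-172 + (1/204)*(-835)) = √(-172 - 835/204) = √(-35923/204) = I*√1832073/102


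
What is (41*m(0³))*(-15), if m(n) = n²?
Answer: 0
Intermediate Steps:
(41*m(0³))*(-15) = (41*(0³)²)*(-15) = (41*0²)*(-15) = (41*0)*(-15) = 0*(-15) = 0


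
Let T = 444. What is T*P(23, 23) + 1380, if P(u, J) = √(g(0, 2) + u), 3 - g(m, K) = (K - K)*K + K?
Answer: 1380 + 888*√6 ≈ 3555.1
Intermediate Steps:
g(m, K) = 3 - K (g(m, K) = 3 - ((K - K)*K + K) = 3 - (0*K + K) = 3 - (0 + K) = 3 - K)
P(u, J) = √(1 + u) (P(u, J) = √((3 - 1*2) + u) = √((3 - 2) + u) = √(1 + u))
T*P(23, 23) + 1380 = 444*√(1 + 23) + 1380 = 444*√24 + 1380 = 444*(2*√6) + 1380 = 888*√6 + 1380 = 1380 + 888*√6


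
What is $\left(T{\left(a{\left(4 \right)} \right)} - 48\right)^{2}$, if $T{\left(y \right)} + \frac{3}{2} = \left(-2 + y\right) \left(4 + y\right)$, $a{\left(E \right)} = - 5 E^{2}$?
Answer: $\frac{152893225}{4} \approx 3.8223 \cdot 10^{7}$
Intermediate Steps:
$T{\left(y \right)} = - \frac{3}{2} + \left(-2 + y\right) \left(4 + y\right)$
$\left(T{\left(a{\left(4 \right)} \right)} - 48\right)^{2} = \left(\left(- \frac{19}{2} + \left(- 5 \cdot 4^{2}\right)^{2} + 2 \left(- 5 \cdot 4^{2}\right)\right) - 48\right)^{2} = \left(\left(- \frac{19}{2} + \left(\left(-5\right) 16\right)^{2} + 2 \left(\left(-5\right) 16\right)\right) - 48\right)^{2} = \left(\left(- \frac{19}{2} + \left(-80\right)^{2} + 2 \left(-80\right)\right) - 48\right)^{2} = \left(\left(- \frac{19}{2} + 6400 - 160\right) - 48\right)^{2} = \left(\frac{12461}{2} - 48\right)^{2} = \left(\frac{12365}{2}\right)^{2} = \frac{152893225}{4}$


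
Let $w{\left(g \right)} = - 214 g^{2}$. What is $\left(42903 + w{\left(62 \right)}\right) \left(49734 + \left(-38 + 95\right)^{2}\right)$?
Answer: $-41311533879$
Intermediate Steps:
$\left(42903 + w{\left(62 \right)}\right) \left(49734 + \left(-38 + 95\right)^{2}\right) = \left(42903 - 214 \cdot 62^{2}\right) \left(49734 + \left(-38 + 95\right)^{2}\right) = \left(42903 - 822616\right) \left(49734 + 57^{2}\right) = \left(42903 - 822616\right) \left(49734 + 3249\right) = \left(-779713\right) 52983 = -41311533879$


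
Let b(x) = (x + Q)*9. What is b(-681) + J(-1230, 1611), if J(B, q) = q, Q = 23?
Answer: -4311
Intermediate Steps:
b(x) = 207 + 9*x (b(x) = (x + 23)*9 = (23 + x)*9 = 207 + 9*x)
b(-681) + J(-1230, 1611) = (207 + 9*(-681)) + 1611 = (207 - 6129) + 1611 = -5922 + 1611 = -4311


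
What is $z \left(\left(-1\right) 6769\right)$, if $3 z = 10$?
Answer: $- \frac{67690}{3} \approx -22563.0$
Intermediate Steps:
$z = \frac{10}{3}$ ($z = \frac{1}{3} \cdot 10 = \frac{10}{3} \approx 3.3333$)
$z \left(\left(-1\right) 6769\right) = \frac{10 \left(\left(-1\right) 6769\right)}{3} = \frac{10}{3} \left(-6769\right) = - \frac{67690}{3}$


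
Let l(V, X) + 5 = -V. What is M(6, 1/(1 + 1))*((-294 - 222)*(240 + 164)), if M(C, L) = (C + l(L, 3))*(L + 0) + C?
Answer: -1302900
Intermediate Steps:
l(V, X) = -5 - V
M(C, L) = C + L*(-5 + C - L) (M(C, L) = (C + (-5 - L))*(L + 0) + C = (-5 + C - L)*L + C = L*(-5 + C - L) + C = C + L*(-5 + C - L))
M(6, 1/(1 + 1))*((-294 - 222)*(240 + 164)) = (6 + 6/(1 + 1) - (5 + 1/(1 + 1))/(1 + 1))*((-294 - 222)*(240 + 164)) = (6 + 6/2 - 1*(5 + 1/2)/2)*(-516*404) = (6 + 6*(½) - 1*½*(5 + ½))*(-208464) = (6 + 3 - 1*½*11/2)*(-208464) = (6 + 3 - 11/4)*(-208464) = (25/4)*(-208464) = -1302900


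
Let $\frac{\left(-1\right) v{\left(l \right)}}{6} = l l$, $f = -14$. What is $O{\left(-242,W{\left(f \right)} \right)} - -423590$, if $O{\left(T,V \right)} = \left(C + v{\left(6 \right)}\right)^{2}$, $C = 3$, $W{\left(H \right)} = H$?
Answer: $468959$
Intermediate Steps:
$v{\left(l \right)} = - 6 l^{2}$ ($v{\left(l \right)} = - 6 l l = - 6 l^{2}$)
$O{\left(T,V \right)} = 45369$ ($O{\left(T,V \right)} = \left(3 - 6 \cdot 6^{2}\right)^{2} = \left(3 - 216\right)^{2} = \left(-213\right)^{2} = 45369$)
$O{\left(-242,W{\left(f \right)} \right)} - -423590 = 45369 - -423590 = 45369 + 423590 = 468959$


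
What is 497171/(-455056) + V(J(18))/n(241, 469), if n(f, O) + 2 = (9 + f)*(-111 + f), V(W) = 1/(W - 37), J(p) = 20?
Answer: -8078544963/7394204944 ≈ -1.0926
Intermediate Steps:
V(W) = 1/(-37 + W)
n(f, O) = -2 + (-111 + f)*(9 + f) (n(f, O) = -2 + (9 + f)*(-111 + f) = -2 + (-111 + f)*(9 + f))
497171/(-455056) + V(J(18))/n(241, 469) = 497171/(-455056) + 1/((-37 + 20)*(-1001 + 241² - 102*241)) = 497171*(-1/455056) + 1/((-17)*(-1001 + 58081 - 24582)) = -497171/455056 - 1/17/32498 = -497171/455056 - 1/17*1/32498 = -497171/455056 - 1/552466 = -8078544963/7394204944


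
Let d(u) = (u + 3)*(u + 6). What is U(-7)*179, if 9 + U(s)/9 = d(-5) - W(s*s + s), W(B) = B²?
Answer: -2859525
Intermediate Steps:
d(u) = (3 + u)*(6 + u)
U(s) = -99 - 9*(s + s²)² (U(s) = -81 + 9*((18 + (-5)² + 9*(-5)) - (s*s + s)²) = -81 + 9*((18 + 25 - 45) - (s² + s)²) = -81 + 9*(-2 - (s + s²)²) = -81 + (-18 - 9*(s + s²)²) = -99 - 9*(s + s²)²)
U(-7)*179 = (-99 - 9*(-7)²*(1 - 7)²)*179 = (-99 - 9*49*(-6)²)*179 = (-99 - 9*49*36)*179 = (-99 - 15876)*179 = -15975*179 = -2859525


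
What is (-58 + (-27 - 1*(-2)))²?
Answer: 6889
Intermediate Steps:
(-58 + (-27 - 1*(-2)))² = (-58 + (-27 + 2))² = (-58 - 25)² = (-83)² = 6889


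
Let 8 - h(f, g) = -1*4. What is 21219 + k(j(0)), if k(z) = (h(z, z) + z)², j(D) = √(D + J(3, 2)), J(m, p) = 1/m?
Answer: 64090/3 + 8*√3 ≈ 21377.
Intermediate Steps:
j(D) = √(⅓ + D) (j(D) = √(D + 1/3) = √(D + ⅓) = √(⅓ + D))
h(f, g) = 12 (h(f, g) = 8 - (-1)*4 = 8 - 1*(-4) = 8 + 4 = 12)
k(z) = (12 + z)²
21219 + k(j(0)) = 21219 + (12 + √(3 + 9*0)/3)² = 21219 + (12 + √(3 + 0)/3)² = 21219 + (12 + √3/3)²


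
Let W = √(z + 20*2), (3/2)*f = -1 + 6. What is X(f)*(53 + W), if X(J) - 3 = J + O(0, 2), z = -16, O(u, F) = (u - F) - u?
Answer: 689/3 + 26*√6/3 ≈ 250.90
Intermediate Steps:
O(u, F) = -F
f = 10/3 (f = 2*(-1 + 6)/3 = (⅔)*5 = 10/3 ≈ 3.3333)
X(J) = 1 + J (X(J) = 3 + (J - 1*2) = 3 + (J - 2) = 3 + (-2 + J) = 1 + J)
W = 2*√6 (W = √(-16 + 20*2) = √(-16 + 40) = √24 = 2*√6 ≈ 4.8990)
X(f)*(53 + W) = (1 + 10/3)*(53 + 2*√6) = 13*(53 + 2*√6)/3 = 689/3 + 26*√6/3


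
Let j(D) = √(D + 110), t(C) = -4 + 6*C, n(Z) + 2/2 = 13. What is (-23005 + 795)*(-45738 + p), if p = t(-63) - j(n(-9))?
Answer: 1024325200 + 22210*√122 ≈ 1.0246e+9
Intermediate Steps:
n(Z) = 12 (n(Z) = -1 + 13 = 12)
j(D) = √(110 + D)
p = -382 - √122 (p = (-4 + 6*(-63)) - √(110 + 12) = (-4 - 378) - √122 = -382 - √122 ≈ -393.05)
(-23005 + 795)*(-45738 + p) = (-23005 + 795)*(-45738 + (-382 - √122)) = -22210*(-46120 - √122) = 1024325200 + 22210*√122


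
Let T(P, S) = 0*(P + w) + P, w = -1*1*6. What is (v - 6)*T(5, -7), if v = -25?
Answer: -155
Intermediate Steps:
w = -6 (w = -1*6 = -6)
T(P, S) = P (T(P, S) = 0*(P - 6) + P = 0*(-6 + P) + P = 0 + P = P)
(v - 6)*T(5, -7) = (-25 - 6)*5 = -31*5 = -155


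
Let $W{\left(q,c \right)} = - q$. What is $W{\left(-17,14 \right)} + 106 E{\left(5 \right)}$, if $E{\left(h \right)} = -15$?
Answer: $-1573$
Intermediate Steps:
$W{\left(-17,14 \right)} + 106 E{\left(5 \right)} = \left(-1\right) \left(-17\right) + 106 \left(-15\right) = 17 - 1590 = -1573$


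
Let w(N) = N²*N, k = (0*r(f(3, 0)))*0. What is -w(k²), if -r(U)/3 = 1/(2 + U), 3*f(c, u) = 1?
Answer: 0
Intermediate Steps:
f(c, u) = ⅓ (f(c, u) = (⅓)*1 = ⅓)
r(U) = -3/(2 + U)
k = 0 (k = (0*(-3/(2 + ⅓)))*0 = (0*(-3/7/3))*0 = (0*(-3*3/7))*0 = (0*(-9/7))*0 = 0*0 = 0)
w(N) = N³
-w(k²) = -(0²)³ = -1*0³ = -1*0 = 0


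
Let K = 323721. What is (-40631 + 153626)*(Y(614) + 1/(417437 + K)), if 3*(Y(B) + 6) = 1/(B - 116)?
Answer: -20850708905325/30758057 ≈ -6.7789e+5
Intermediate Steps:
Y(B) = -6 + 1/(3*(-116 + B)) (Y(B) = -6 + 1/(3*(B - 116)) = -6 + 1/(3*(-116 + B)))
(-40631 + 153626)*(Y(614) + 1/(417437 + K)) = (-40631 + 153626)*((2089 - 18*614)/(3*(-116 + 614)) + 1/(417437 + 323721)) = 112995*((⅓)*(2089 - 11052)/498 + 1/741158) = 112995*((⅓)*(1/498)*(-8963) + 1/741158) = 112995*(-8963/1494 + 1/741158) = 112995*(-1660749415/276822513) = -20850708905325/30758057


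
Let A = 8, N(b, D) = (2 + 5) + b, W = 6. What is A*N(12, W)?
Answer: 152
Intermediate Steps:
N(b, D) = 7 + b
A*N(12, W) = 8*(7 + 12) = 8*19 = 152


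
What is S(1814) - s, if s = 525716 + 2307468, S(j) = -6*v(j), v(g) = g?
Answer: -2844068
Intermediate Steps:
S(j) = -6*j
s = 2833184
S(1814) - s = -6*1814 - 1*2833184 = -10884 - 2833184 = -2844068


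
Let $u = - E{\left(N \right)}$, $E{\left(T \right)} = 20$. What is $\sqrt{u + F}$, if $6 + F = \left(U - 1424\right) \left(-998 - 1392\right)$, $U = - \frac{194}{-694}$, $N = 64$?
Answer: $\frac{2 \sqrt{102427899649}}{347} \approx 1844.6$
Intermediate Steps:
$U = \frac{97}{347}$ ($U = \left(-194\right) \left(- \frac{1}{694}\right) = \frac{97}{347} \approx 0.27954$)
$F = \frac{1180732008}{347}$ ($F = -6 + \left(\frac{97}{347} - 1424\right) \left(-998 - 1392\right) = -6 - - \frac{1180734090}{347} = -6 + \frac{1180734090}{347} = \frac{1180732008}{347} \approx 3.4027 \cdot 10^{6}$)
$u = -20$ ($u = \left(-1\right) 20 = -20$)
$\sqrt{u + F} = \sqrt{-20 + \frac{1180732008}{347}} = \sqrt{\frac{1180725068}{347}} = \frac{2 \sqrt{102427899649}}{347}$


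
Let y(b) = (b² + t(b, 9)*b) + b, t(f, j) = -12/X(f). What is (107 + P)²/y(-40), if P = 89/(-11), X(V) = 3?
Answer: 147968/26015 ≈ 5.6878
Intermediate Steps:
P = -89/11 (P = 89*(-1/11) = -89/11 ≈ -8.0909)
t(f, j) = -4 (t(f, j) = -12/3 = -12*⅓ = -4)
y(b) = b² - 3*b (y(b) = (b² - 4*b) + b = b² - 3*b)
(107 + P)²/y(-40) = (107 - 89/11)²/((-40*(-3 - 40))) = (1088/11)²/((-40*(-43))) = (1183744/121)/1720 = (1183744/121)*(1/1720) = 147968/26015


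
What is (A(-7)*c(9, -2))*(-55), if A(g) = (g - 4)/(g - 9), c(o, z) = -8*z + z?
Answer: -4235/8 ≈ -529.38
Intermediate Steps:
c(o, z) = -7*z
A(g) = (-4 + g)/(-9 + g)
(A(-7)*c(9, -2))*(-55) = (((-4 - 7)/(-9 - 7))*(-7*(-2)))*(-55) = ((-11/(-16))*14)*(-55) = (-1/16*(-11)*14)*(-55) = ((11/16)*14)*(-55) = (77/8)*(-55) = -4235/8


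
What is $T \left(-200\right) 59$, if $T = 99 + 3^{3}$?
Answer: $-1486800$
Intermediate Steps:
$T = 126$ ($T = 99 + 27 = 126$)
$T \left(-200\right) 59 = 126 \left(-200\right) 59 = \left(-25200\right) 59 = -1486800$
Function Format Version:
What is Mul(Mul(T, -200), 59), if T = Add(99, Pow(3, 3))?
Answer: -1486800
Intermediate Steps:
T = 126 (T = Add(99, 27) = 126)
Mul(Mul(T, -200), 59) = Mul(Mul(126, -200), 59) = Mul(-25200, 59) = -1486800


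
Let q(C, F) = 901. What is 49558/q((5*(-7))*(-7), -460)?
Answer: 49558/901 ≈ 55.003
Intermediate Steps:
49558/q((5*(-7))*(-7), -460) = 49558/901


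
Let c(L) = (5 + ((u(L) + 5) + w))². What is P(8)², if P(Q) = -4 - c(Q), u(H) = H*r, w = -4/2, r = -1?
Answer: 16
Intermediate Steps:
w = -2 (w = -4*½ = -2)
u(H) = -H (u(H) = H*(-1) = -H)
c(L) = (8 - L)² (c(L) = (5 + ((-L + 5) - 2))² = (5 + ((5 - L) - 2))² = (5 + (3 - L))² = (8 - L)²)
P(Q) = -4 - (8 - Q)²
P(8)² = (-4 - (-8 + 8)²)² = (-4 - 1*0²)² = (-4 - 1*0)² = (-4 + 0)² = (-4)² = 16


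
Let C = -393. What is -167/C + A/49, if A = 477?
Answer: 195644/19257 ≈ 10.160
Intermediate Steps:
-167/C + A/49 = -167/(-393) + 477/49 = -167*(-1/393) + 477*(1/49) = 167/393 + 477/49 = 195644/19257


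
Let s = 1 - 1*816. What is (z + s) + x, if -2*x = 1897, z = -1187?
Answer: -5901/2 ≈ -2950.5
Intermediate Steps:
s = -815 (s = 1 - 816 = -815)
x = -1897/2 (x = -1/2*1897 = -1897/2 ≈ -948.50)
(z + s) + x = (-1187 - 815) - 1897/2 = -2002 - 1897/2 = -5901/2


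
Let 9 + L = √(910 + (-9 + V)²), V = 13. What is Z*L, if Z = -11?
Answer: 99 - 11*√926 ≈ -235.73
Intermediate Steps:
L = -9 + √926 (L = -9 + √(910 + (-9 + 13)²) = -9 + √(910 + 4²) = -9 + √(910 + 16) = -9 + √926 ≈ 21.430)
Z*L = -11*(-9 + √926) = 99 - 11*√926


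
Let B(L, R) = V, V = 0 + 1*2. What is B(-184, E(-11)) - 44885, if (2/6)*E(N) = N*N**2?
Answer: -44883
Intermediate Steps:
E(N) = 3*N**3 (E(N) = 3*(N*N**2) = 3*N**3)
V = 2 (V = 0 + 2 = 2)
B(L, R) = 2
B(-184, E(-11)) - 44885 = 2 - 44885 = -44883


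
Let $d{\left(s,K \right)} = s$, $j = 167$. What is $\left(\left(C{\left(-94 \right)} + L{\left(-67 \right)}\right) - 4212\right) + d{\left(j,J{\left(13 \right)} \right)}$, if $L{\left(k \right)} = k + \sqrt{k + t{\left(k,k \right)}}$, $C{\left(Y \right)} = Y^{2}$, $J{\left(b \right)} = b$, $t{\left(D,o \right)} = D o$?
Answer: $4724 + \sqrt{4422} \approx 4790.5$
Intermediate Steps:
$L{\left(k \right)} = k + \sqrt{k + k^{2}}$ ($L{\left(k \right)} = k + \sqrt{k + k k} = k + \sqrt{k + k^{2}}$)
$\left(\left(C{\left(-94 \right)} + L{\left(-67 \right)}\right) - 4212\right) + d{\left(j,J{\left(13 \right)} \right)} = \left(\left(\left(-94\right)^{2} - \left(67 - \sqrt{- 67 \left(1 - 67\right)}\right)\right) - 4212\right) + 167 = \left(\left(8836 - \left(67 - \sqrt{\left(-67\right) \left(-66\right)}\right)\right) - 4212\right) + 167 = \left(\left(8836 - \left(67 - \sqrt{4422}\right)\right) - 4212\right) + 167 = \left(\left(8769 + \sqrt{4422}\right) - 4212\right) + 167 = \left(4557 + \sqrt{4422}\right) + 167 = 4724 + \sqrt{4422}$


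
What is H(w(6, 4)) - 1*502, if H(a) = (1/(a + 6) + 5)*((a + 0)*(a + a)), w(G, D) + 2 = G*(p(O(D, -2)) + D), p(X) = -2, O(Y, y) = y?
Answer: 1021/2 ≈ 510.50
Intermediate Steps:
w(G, D) = -2 + G*(-2 + D)
H(a) = 2*a²*(5 + 1/(6 + a)) (H(a) = (1/(6 + a) + 5)*(a*(2*a)) = (5 + 1/(6 + a))*(2*a²) = 2*a²*(5 + 1/(6 + a)))
H(w(6, 4)) - 1*502 = (-2 - 2*6 + 4*6)²*(62 + 10*(-2 - 2*6 + 4*6))/(6 + (-2 - 2*6 + 4*6)) - 1*502 = (-2 - 12 + 24)²*(62 + 10*(-2 - 12 + 24))/(6 + (-2 - 12 + 24)) - 502 = 10²*(62 + 10*10)/(6 + 10) - 502 = 100*(62 + 100)/16 - 502 = 100*(1/16)*162 - 502 = 2025/2 - 502 = 1021/2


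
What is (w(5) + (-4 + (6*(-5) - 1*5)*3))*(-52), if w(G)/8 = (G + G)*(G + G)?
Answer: -35932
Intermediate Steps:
w(G) = 32*G**2 (w(G) = 8*((G + G)*(G + G)) = 8*((2*G)*(2*G)) = 8*(4*G**2) = 32*G**2)
(w(5) + (-4 + (6*(-5) - 1*5)*3))*(-52) = (32*5**2 + (-4 + (6*(-5) - 1*5)*3))*(-52) = (32*25 + (-4 + (-30 - 5)*3))*(-52) = (800 + (-4 - 35*3))*(-52) = (800 + (-4 - 105))*(-52) = (800 - 109)*(-52) = 691*(-52) = -35932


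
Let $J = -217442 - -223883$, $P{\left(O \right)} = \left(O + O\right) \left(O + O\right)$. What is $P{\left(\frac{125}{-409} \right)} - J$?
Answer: $- \frac{1077394421}{167281} \approx -6440.6$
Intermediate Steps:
$P{\left(O \right)} = 4 O^{2}$ ($P{\left(O \right)} = 2 O 2 O = 4 O^{2}$)
$J = 6441$ ($J = -217442 + 223883 = 6441$)
$P{\left(\frac{125}{-409} \right)} - J = 4 \left(\frac{125}{-409}\right)^{2} - 6441 = 4 \left(125 \left(- \frac{1}{409}\right)\right)^{2} - 6441 = 4 \left(- \frac{125}{409}\right)^{2} - 6441 = 4 \cdot \frac{15625}{167281} - 6441 = \frac{62500}{167281} - 6441 = - \frac{1077394421}{167281}$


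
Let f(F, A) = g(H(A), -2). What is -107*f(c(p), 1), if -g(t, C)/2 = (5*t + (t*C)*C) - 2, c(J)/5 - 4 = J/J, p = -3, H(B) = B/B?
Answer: 1498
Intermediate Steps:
H(B) = 1
c(J) = 25 (c(J) = 20 + 5*(J/J) = 20 + 5*1 = 20 + 5 = 25)
g(t, C) = 4 - 10*t - 2*t*C² (g(t, C) = -2*((5*t + (t*C)*C) - 2) = -2*((5*t + (C*t)*C) - 2) = -2*((5*t + t*C²) - 2) = -2*(-2 + 5*t + t*C²) = 4 - 10*t - 2*t*C²)
f(F, A) = -14 (f(F, A) = 4 - 10*1 - 2*1*(-2)² = 4 - 10 - 2*1*4 = 4 - 10 - 8 = -14)
-107*f(c(p), 1) = -107*(-14) = 1498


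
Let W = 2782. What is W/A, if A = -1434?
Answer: -1391/717 ≈ -1.9400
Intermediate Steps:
W/A = 2782/(-1434) = 2782*(-1/1434) = -1391/717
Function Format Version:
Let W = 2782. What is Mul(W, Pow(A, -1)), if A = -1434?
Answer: Rational(-1391, 717) ≈ -1.9400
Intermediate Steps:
Mul(W, Pow(A, -1)) = Mul(2782, Pow(-1434, -1)) = Mul(2782, Rational(-1, 1434)) = Rational(-1391, 717)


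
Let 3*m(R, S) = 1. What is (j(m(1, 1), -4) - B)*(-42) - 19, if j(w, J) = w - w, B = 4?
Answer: 149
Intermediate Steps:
m(R, S) = ⅓ (m(R, S) = (⅓)*1 = ⅓)
j(w, J) = 0
(j(m(1, 1), -4) - B)*(-42) - 19 = (0 - 1*4)*(-42) - 19 = (0 - 4)*(-42) - 19 = -4*(-42) - 19 = 168 - 19 = 149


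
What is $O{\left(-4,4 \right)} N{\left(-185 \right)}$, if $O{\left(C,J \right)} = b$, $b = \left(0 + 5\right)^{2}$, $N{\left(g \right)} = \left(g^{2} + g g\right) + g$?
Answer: $1706625$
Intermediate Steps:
$N{\left(g \right)} = g + 2 g^{2}$ ($N{\left(g \right)} = \left(g^{2} + g^{2}\right) + g = 2 g^{2} + g = g + 2 g^{2}$)
$b = 25$ ($b = 5^{2} = 25$)
$O{\left(C,J \right)} = 25$
$O{\left(-4,4 \right)} N{\left(-185 \right)} = 25 \left(- 185 \left(1 + 2 \left(-185\right)\right)\right) = 25 \left(- 185 \left(1 - 370\right)\right) = 25 \left(\left(-185\right) \left(-369\right)\right) = 25 \cdot 68265 = 1706625$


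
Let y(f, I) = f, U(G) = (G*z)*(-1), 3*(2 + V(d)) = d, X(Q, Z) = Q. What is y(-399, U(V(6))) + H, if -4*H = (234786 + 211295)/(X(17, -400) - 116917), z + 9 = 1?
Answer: -186126319/467600 ≈ -398.05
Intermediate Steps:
z = -8 (z = -9 + 1 = -8)
V(d) = -2 + d/3
U(G) = 8*G (U(G) = (G*(-8))*(-1) = -8*G*(-1) = 8*G)
H = 446081/467600 (H = -(234786 + 211295)/(4*(17 - 116917)) = -446081/(4*(-116900)) = -446081*(-1)/(4*116900) = -1/4*(-446081/116900) = 446081/467600 ≈ 0.95398)
y(-399, U(V(6))) + H = -399 + 446081/467600 = -186126319/467600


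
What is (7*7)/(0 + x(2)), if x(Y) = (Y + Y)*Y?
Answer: 49/8 ≈ 6.1250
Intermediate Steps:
x(Y) = 2*Y² (x(Y) = (2*Y)*Y = 2*Y²)
(7*7)/(0 + x(2)) = (7*7)/(0 + 2*2²) = 49/(0 + 2*4) = 49/(0 + 8) = 49/8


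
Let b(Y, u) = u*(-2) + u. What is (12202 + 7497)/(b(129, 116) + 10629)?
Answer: 19699/10513 ≈ 1.8738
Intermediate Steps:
b(Y, u) = -u (b(Y, u) = -2*u + u = -u)
(12202 + 7497)/(b(129, 116) + 10629) = (12202 + 7497)/(-1*116 + 10629) = 19699/(-116 + 10629) = 19699/10513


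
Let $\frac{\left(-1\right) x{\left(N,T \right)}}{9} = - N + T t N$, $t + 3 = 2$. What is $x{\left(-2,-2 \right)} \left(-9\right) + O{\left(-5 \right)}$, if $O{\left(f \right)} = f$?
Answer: $-167$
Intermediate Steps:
$t = -1$ ($t = -3 + 2 = -1$)
$x{\left(N,T \right)} = 9 N + 9 N T$ ($x{\left(N,T \right)} = - 9 \left(- N + T \left(-1\right) N\right) = - 9 \left(- N + - T N\right) = - 9 \left(- N - N T\right) = 9 N + 9 N T$)
$x{\left(-2,-2 \right)} \left(-9\right) + O{\left(-5 \right)} = 9 \left(-2\right) \left(1 - 2\right) \left(-9\right) - 5 = 9 \left(-2\right) \left(-1\right) \left(-9\right) - 5 = 18 \left(-9\right) - 5 = -162 - 5 = -167$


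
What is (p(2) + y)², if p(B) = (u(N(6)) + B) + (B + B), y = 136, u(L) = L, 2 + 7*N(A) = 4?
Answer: 992016/49 ≈ 20245.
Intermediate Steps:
N(A) = 2/7 (N(A) = -2/7 + (⅐)*4 = -2/7 + 4/7 = 2/7)
p(B) = 2/7 + 3*B (p(B) = (2/7 + B) + (B + B) = (2/7 + B) + 2*B = 2/7 + 3*B)
(p(2) + y)² = ((2/7 + 3*2) + 136)² = ((2/7 + 6) + 136)² = (44/7 + 136)² = (996/7)² = 992016/49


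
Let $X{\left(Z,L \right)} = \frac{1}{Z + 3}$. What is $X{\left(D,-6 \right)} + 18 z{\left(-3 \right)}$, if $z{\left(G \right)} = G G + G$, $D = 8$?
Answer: $\frac{1189}{11} \approx 108.09$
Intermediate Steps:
$X{\left(Z,L \right)} = \frac{1}{3 + Z}$
$z{\left(G \right)} = G + G^{2}$ ($z{\left(G \right)} = G^{2} + G = G + G^{2}$)
$X{\left(D,-6 \right)} + 18 z{\left(-3 \right)} = \frac{1}{3 + 8} + 18 \left(- 3 \left(1 - 3\right)\right) = \frac{1}{11} + 18 \left(\left(-3\right) \left(-2\right)\right) = \frac{1}{11} + 18 \cdot 6 = \frac{1}{11} + 108 = \frac{1189}{11}$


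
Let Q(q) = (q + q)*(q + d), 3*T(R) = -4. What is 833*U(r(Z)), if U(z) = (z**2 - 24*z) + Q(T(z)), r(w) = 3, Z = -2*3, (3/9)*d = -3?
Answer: -265727/9 ≈ -29525.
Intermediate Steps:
d = -9 (d = 3*(-3) = -9)
T(R) = -4/3 (T(R) = (1/3)*(-4) = -4/3)
Q(q) = 2*q*(-9 + q) (Q(q) = (q + q)*(q - 9) = (2*q)*(-9 + q) = 2*q*(-9 + q))
Z = -6
U(z) = 248/9 + z**2 - 24*z (U(z) = (z**2 - 24*z) + 2*(-4/3)*(-9 - 4/3) = (z**2 - 24*z) + 2*(-4/3)*(-31/3) = (z**2 - 24*z) + 248/9 = 248/9 + z**2 - 24*z)
833*U(r(Z)) = 833*(248/9 + 3**2 - 24*3) = 833*(248/9 + 9 - 72) = 833*(-319/9) = -265727/9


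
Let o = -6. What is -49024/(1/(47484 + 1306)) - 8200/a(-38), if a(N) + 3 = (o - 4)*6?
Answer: -150688492280/63 ≈ -2.3919e+9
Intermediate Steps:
a(N) = -63 (a(N) = -3 + (-6 - 4)*6 = -3 - 10*6 = -3 - 60 = -63)
-49024/(1/(47484 + 1306)) - 8200/a(-38) = -49024/(1/(47484 + 1306)) - 8200/(-63) = -49024/(1/48790) - 8200*(-1/63) = -49024/1/48790 + 8200/63 = -49024*48790 + 8200/63 = -2391880960 + 8200/63 = -150688492280/63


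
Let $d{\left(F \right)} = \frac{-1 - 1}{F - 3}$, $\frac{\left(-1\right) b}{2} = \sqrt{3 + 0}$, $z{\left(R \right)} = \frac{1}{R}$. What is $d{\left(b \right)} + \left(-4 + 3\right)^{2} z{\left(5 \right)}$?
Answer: $- \frac{9}{5} + \frac{4 \sqrt{3}}{3} \approx 0.5094$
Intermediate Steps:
$b = - 2 \sqrt{3}$ ($b = - 2 \sqrt{3 + 0} = - 2 \sqrt{3} \approx -3.4641$)
$d{\left(F \right)} = - \frac{2}{-3 + F}$
$d{\left(b \right)} + \left(-4 + 3\right)^{2} z{\left(5 \right)} = - \frac{2}{-3 - 2 \sqrt{3}} + \frac{\left(-4 + 3\right)^{2}}{5} = - \frac{2}{-3 - 2 \sqrt{3}} + \left(-1\right)^{2} \cdot \frac{1}{5} = - \frac{2}{-3 - 2 \sqrt{3}} + 1 \cdot \frac{1}{5} = - \frac{2}{-3 - 2 \sqrt{3}} + \frac{1}{5} = \frac{1}{5} - \frac{2}{-3 - 2 \sqrt{3}}$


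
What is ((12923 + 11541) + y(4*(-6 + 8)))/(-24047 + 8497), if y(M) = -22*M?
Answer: -12144/7775 ≈ -1.5619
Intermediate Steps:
((12923 + 11541) + y(4*(-6 + 8)))/(-24047 + 8497) = ((12923 + 11541) - 88*(-6 + 8))/(-24047 + 8497) = (24464 - 88*2)/(-15550) = (24464 - 22*8)*(-1/15550) = (24464 - 176)*(-1/15550) = 24288*(-1/15550) = -12144/7775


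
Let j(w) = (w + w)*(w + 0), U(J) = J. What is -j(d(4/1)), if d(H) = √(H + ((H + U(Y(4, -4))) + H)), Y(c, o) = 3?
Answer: -30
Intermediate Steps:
d(H) = √(3 + 3*H) (d(H) = √(H + ((H + 3) + H)) = √(H + ((3 + H) + H)) = √(H + (3 + 2*H)) = √(3 + 3*H))
j(w) = 2*w² (j(w) = (2*w)*w = 2*w²)
-j(d(4/1)) = -2*(√(3 + 3*(4/1)))² = -2*(√(3 + 3*(4*1)))² = -2*(√(3 + 3*4))² = -2*(√(3 + 12))² = -2*(√15)² = -2*15 = -1*30 = -30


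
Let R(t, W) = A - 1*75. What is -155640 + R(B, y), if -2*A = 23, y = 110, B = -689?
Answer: -311453/2 ≈ -1.5573e+5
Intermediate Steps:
A = -23/2 (A = -1/2*23 = -23/2 ≈ -11.500)
R(t, W) = -173/2 (R(t, W) = -23/2 - 1*75 = -23/2 - 75 = -173/2)
-155640 + R(B, y) = -155640 - 173/2 = -311453/2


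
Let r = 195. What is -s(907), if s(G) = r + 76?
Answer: -271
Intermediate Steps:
s(G) = 271 (s(G) = 195 + 76 = 271)
-s(907) = -1*271 = -271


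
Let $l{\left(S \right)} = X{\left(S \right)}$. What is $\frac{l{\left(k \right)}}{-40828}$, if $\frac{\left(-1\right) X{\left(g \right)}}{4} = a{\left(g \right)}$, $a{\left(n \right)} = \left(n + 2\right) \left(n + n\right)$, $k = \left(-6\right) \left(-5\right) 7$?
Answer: $\frac{89040}{10207} \approx 8.7234$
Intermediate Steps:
$k = 210$ ($k = 30 \cdot 7 = 210$)
$a{\left(n \right)} = 2 n \left(2 + n\right)$ ($a{\left(n \right)} = \left(2 + n\right) 2 n = 2 n \left(2 + n\right)$)
$X{\left(g \right)} = - 8 g \left(2 + g\right)$ ($X{\left(g \right)} = - 4 \cdot 2 g \left(2 + g\right) = - 8 g \left(2 + g\right)$)
$l{\left(S \right)} = - 8 S \left(2 + S\right)$
$\frac{l{\left(k \right)}}{-40828} = \frac{\left(-8\right) 210 \left(2 + 210\right)}{-40828} = \left(-8\right) 210 \cdot 212 \left(- \frac{1}{40828}\right) = \left(-356160\right) \left(- \frac{1}{40828}\right) = \frac{89040}{10207}$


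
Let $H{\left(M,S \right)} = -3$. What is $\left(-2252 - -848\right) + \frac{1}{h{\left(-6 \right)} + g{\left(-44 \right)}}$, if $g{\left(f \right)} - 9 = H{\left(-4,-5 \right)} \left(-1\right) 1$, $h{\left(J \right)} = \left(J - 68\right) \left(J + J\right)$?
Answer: $- \frac{1263599}{900} \approx -1404.0$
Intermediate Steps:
$h{\left(J \right)} = 2 J \left(-68 + J\right)$ ($h{\left(J \right)} = \left(-68 + J\right) 2 J = 2 J \left(-68 + J\right)$)
$g{\left(f \right)} = 12$ ($g{\left(f \right)} = 9 + \left(-3\right) \left(-1\right) 1 = 9 + 3 \cdot 1 = 9 + 3 = 12$)
$\left(-2252 - -848\right) + \frac{1}{h{\left(-6 \right)} + g{\left(-44 \right)}} = \left(-2252 - -848\right) + \frac{1}{2 \left(-6\right) \left(-68 - 6\right) + 12} = \left(-2252 + 848\right) + \frac{1}{2 \left(-6\right) \left(-74\right) + 12} = -1404 + \frac{1}{888 + 12} = -1404 + \frac{1}{900} = - \frac{1263599}{900}$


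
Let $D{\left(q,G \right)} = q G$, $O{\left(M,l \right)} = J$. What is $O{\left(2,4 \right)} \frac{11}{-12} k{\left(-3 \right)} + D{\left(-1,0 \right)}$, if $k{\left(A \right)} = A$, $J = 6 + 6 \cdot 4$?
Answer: $\frac{165}{2} \approx 82.5$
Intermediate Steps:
$J = 30$ ($J = 6 + 24 = 30$)
$O{\left(M,l \right)} = 30$
$D{\left(q,G \right)} = G q$
$O{\left(2,4 \right)} \frac{11}{-12} k{\left(-3 \right)} + D{\left(-1,0 \right)} = 30 \frac{11}{-12} \left(-3\right) + 0 \left(-1\right) = 30 \cdot 11 \left(- \frac{1}{12}\right) \left(-3\right) + 0 = 30 \left(\left(- \frac{11}{12}\right) \left(-3\right)\right) + 0 = 30 \cdot \frac{11}{4} + 0 = \frac{165}{2} + 0 = \frac{165}{2}$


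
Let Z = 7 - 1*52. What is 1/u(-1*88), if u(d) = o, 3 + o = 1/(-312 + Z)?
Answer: -357/1072 ≈ -0.33302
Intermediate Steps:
Z = -45 (Z = 7 - 52 = -45)
o = -1072/357 (o = -3 + 1/(-312 - 45) = -3 + 1/(-357) = -3 - 1/357 = -1072/357 ≈ -3.0028)
u(d) = -1072/357
1/u(-1*88) = 1/(-1072/357) = -357/1072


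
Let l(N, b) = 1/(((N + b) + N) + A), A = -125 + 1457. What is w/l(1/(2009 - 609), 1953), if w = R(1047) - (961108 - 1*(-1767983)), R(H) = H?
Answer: -1568284976511/175 ≈ -8.9616e+9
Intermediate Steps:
A = 1332
w = -2728044 (w = 1047 - (961108 - 1*(-1767983)) = 1047 - (961108 + 1767983) = 1047 - 1*2729091 = 1047 - 2729091 = -2728044)
l(N, b) = 1/(1332 + b + 2*N) (l(N, b) = 1/(((N + b) + N) + 1332) = 1/((b + 2*N) + 1332) = 1/(1332 + b + 2*N))
w/l(1/(2009 - 609), 1953) = -(8961624540 + 5456088/(2009 - 609)) = -2728044/(1/(1332 + 1953 + 2/1400)) = -2728044/(1/(1332 + 1953 + 2*(1/1400))) = -2728044/(1/(1332 + 1953 + 1/700)) = -2728044/(1/(2299501/700)) = -2728044/700/2299501 = -2728044*2299501/700 = -1568284976511/175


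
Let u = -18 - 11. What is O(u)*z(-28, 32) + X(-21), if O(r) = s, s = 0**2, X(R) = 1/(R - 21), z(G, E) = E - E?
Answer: -1/42 ≈ -0.023810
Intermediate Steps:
u = -29
z(G, E) = 0
X(R) = 1/(-21 + R)
s = 0
O(r) = 0
O(u)*z(-28, 32) + X(-21) = 0*0 + 1/(-21 - 21) = 0 + 1/(-42) = 0 - 1/42 = -1/42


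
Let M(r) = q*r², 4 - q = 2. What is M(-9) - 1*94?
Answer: 68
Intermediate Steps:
q = 2 (q = 4 - 1*2 = 4 - 2 = 2)
M(r) = 2*r²
M(-9) - 1*94 = 2*(-9)² - 1*94 = 2*81 - 94 = 162 - 94 = 68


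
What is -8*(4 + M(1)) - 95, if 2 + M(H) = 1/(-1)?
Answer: -103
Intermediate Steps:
M(H) = -3 (M(H) = -2 + 1/(-1) = -2 - 1 = -3)
-8*(4 + M(1)) - 95 = -8*(4 - 3) - 95 = -8*1 - 95 = -8 - 95 = -103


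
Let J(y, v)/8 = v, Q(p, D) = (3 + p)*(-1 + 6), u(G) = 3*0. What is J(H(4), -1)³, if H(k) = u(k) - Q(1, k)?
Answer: -512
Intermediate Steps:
u(G) = 0
Q(p, D) = 15 + 5*p (Q(p, D) = (3 + p)*5 = 15 + 5*p)
H(k) = -20 (H(k) = 0 - (15 + 5*1) = 0 - (15 + 5) = 0 - 1*20 = 0 - 20 = -20)
J(y, v) = 8*v
J(H(4), -1)³ = (8*(-1))³ = (-8)³ = -512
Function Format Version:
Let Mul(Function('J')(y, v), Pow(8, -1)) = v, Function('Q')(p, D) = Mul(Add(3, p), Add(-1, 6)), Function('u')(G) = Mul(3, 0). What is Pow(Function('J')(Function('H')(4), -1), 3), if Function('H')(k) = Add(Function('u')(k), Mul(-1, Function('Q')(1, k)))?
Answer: -512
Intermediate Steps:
Function('u')(G) = 0
Function('Q')(p, D) = Add(15, Mul(5, p)) (Function('Q')(p, D) = Mul(Add(3, p), 5) = Add(15, Mul(5, p)))
Function('H')(k) = -20 (Function('H')(k) = Add(0, Mul(-1, Add(15, Mul(5, 1)))) = Add(0, Mul(-1, Add(15, 5))) = Add(0, Mul(-1, 20)) = Add(0, -20) = -20)
Function('J')(y, v) = Mul(8, v)
Pow(Function('J')(Function('H')(4), -1), 3) = Pow(Mul(8, -1), 3) = Pow(-8, 3) = -512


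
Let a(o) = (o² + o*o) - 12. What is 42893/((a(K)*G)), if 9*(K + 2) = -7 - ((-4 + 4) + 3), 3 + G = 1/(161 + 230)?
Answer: -1358464203/698512 ≈ -1944.8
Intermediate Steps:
G = -1172/391 (G = -3 + 1/(161 + 230) = -3 + 1/391 = -1172/391 ≈ -2.9974)
K = -28/9 (K = -2 + (-7 - ((-4 + 4) + 3))/9 = -2 + (-7 - (0 + 3))/9 = -2 + (-7 - 1*3)/9 = -2 + (-7 - 3)/9 = -2 + (⅑)*(-10) = -2 - 10/9 = -28/9 ≈ -3.1111)
a(o) = -12 + 2*o² (a(o) = (o² + o²) - 12 = 2*o² - 12 = -12 + 2*o²)
42893/((a(K)*G)) = 42893/(((-12 + 2*(-28/9)²)*(-1172/391))) = 42893/(((-12 + 2*(784/81))*(-1172/391))) = 42893/(((-12 + 1568/81)*(-1172/391))) = 42893/(((596/81)*(-1172/391))) = 42893/(-698512/31671) = 42893*(-31671/698512) = -1358464203/698512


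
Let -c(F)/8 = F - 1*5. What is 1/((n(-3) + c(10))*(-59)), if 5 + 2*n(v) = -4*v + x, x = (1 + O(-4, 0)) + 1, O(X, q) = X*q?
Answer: 2/4189 ≈ 0.00047744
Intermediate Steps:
x = 2 (x = (1 - 4*0) + 1 = (1 + 0) + 1 = 1 + 1 = 2)
n(v) = -3/2 - 2*v (n(v) = -5/2 + (-4*v + 2)/2 = -5/2 + (2 - 4*v)/2 = -5/2 + (1 - 2*v) = -3/2 - 2*v)
c(F) = 40 - 8*F (c(F) = -8*(F - 1*5) = -8*(F - 5) = -8*(-5 + F) = 40 - 8*F)
1/((n(-3) + c(10))*(-59)) = 1/(((-3/2 - 2*(-3)) + (40 - 8*10))*(-59)) = 1/(((-3/2 + 6) + (40 - 80))*(-59)) = 1/((9/2 - 40)*(-59)) = 1/(-71/2*(-59)) = 1/(4189/2) = 2/4189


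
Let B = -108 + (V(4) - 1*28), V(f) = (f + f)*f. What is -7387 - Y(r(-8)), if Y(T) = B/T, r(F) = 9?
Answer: -66379/9 ≈ -7375.4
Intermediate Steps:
V(f) = 2*f**2 (V(f) = (2*f)*f = 2*f**2)
B = -104 (B = -108 + (2*4**2 - 1*28) = -108 + (2*16 - 28) = -108 + (32 - 28) = -108 + 4 = -104)
Y(T) = -104/T
-7387 - Y(r(-8)) = -7387 - (-104)/9 = -7387 - 1*(-104/9) = -7387 + 104/9 = -66379/9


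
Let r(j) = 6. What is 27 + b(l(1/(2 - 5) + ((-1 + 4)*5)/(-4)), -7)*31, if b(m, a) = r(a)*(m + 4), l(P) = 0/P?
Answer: 771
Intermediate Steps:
l(P) = 0
b(m, a) = 24 + 6*m (b(m, a) = 6*(m + 4) = 6*(4 + m) = 24 + 6*m)
27 + b(l(1/(2 - 5) + ((-1 + 4)*5)/(-4)), -7)*31 = 27 + (24 + 6*0)*31 = 27 + (24 + 0)*31 = 27 + 24*31 = 27 + 744 = 771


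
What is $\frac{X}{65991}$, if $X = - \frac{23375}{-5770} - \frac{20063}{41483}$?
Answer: $\frac{170780323}{3159080369562} \approx 5.406 \cdot 10^{-5}$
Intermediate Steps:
$X = \frac{170780323}{47871382}$ ($X = \left(-23375\right) \left(- \frac{1}{5770}\right) - \frac{20063}{41483} = \frac{4675}{1154} - \frac{20063}{41483} = \frac{170780323}{47871382} \approx 3.5675$)
$\frac{X}{65991} = \frac{170780323}{47871382 \cdot 65991} = \frac{170780323}{47871382} \cdot \frac{1}{65991} = \frac{170780323}{3159080369562}$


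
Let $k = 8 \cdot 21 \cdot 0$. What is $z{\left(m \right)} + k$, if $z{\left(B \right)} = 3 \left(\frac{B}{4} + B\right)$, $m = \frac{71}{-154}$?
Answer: $- \frac{1065}{616} \approx -1.7289$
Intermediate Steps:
$m = - \frac{71}{154}$ ($m = 71 \left(- \frac{1}{154}\right) = - \frac{71}{154} \approx -0.46104$)
$z{\left(B \right)} = \frac{15 B}{4}$ ($z{\left(B \right)} = 3 \left(B \frac{1}{4} + B\right) = 3 \left(\frac{B}{4} + B\right) = 3 \frac{5 B}{4} = \frac{15 B}{4}$)
$k = 0$ ($k = 168 \cdot 0 = 0$)
$z{\left(m \right)} + k = \frac{15}{4} \left(- \frac{71}{154}\right) + 0 = - \frac{1065}{616} + 0 = - \frac{1065}{616}$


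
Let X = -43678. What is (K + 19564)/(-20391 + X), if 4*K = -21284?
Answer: -14243/64069 ≈ -0.22231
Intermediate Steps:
K = -5321 (K = (¼)*(-21284) = -5321)
(K + 19564)/(-20391 + X) = (-5321 + 19564)/(-20391 - 43678) = 14243/(-64069) = 14243*(-1/64069) = -14243/64069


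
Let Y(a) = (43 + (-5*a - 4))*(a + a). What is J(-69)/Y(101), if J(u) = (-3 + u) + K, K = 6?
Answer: 33/47066 ≈ 0.00070114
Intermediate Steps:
J(u) = 3 + u (J(u) = (-3 + u) + 6 = 3 + u)
Y(a) = 2*a*(39 - 5*a) (Y(a) = (43 + (-4 - 5*a))*(2*a) = (39 - 5*a)*(2*a) = 2*a*(39 - 5*a))
J(-69)/Y(101) = (3 - 69)/((2*101*(39 - 5*101))) = -66*1/(202*(39 - 505)) = -66/(2*101*(-466)) = -66/(-94132) = -66*(-1/94132) = 33/47066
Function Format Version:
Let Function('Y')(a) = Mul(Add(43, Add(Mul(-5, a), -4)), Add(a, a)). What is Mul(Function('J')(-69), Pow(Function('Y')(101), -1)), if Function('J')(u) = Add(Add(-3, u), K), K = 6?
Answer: Rational(33, 47066) ≈ 0.00070114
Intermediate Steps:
Function('J')(u) = Add(3, u) (Function('J')(u) = Add(Add(-3, u), 6) = Add(3, u))
Function('Y')(a) = Mul(2, a, Add(39, Mul(-5, a))) (Function('Y')(a) = Mul(Add(43, Add(-4, Mul(-5, a))), Mul(2, a)) = Mul(Add(39, Mul(-5, a)), Mul(2, a)) = Mul(2, a, Add(39, Mul(-5, a))))
Mul(Function('J')(-69), Pow(Function('Y')(101), -1)) = Mul(Add(3, -69), Pow(Mul(2, 101, Add(39, Mul(-5, 101))), -1)) = Mul(-66, Pow(Mul(2, 101, Add(39, -505)), -1)) = Mul(-66, Pow(Mul(2, 101, -466), -1)) = Mul(-66, Pow(-94132, -1)) = Mul(-66, Rational(-1, 94132)) = Rational(33, 47066)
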